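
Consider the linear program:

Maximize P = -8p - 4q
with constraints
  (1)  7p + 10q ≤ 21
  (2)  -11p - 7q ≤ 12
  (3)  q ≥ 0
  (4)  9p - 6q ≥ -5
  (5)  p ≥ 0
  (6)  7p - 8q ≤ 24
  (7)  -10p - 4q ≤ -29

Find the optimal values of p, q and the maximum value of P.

Corner points and P = -8p - 4q:
  (3, 0) → P = -24
  (103/36, 7/72) → P = -419/18
  (29/10, 0) → P = -116/5

p = 29/10, q = 0, maximum P = -116/5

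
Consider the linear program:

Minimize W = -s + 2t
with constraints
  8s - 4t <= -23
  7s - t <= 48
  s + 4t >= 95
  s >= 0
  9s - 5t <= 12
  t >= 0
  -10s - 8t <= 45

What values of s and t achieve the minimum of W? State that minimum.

s = 8, t = 87/4, minimum W = 71/2

Corner points and W = -s + 2t:
  (43/4, 109/4) → W = 175/4
  (8, 87/4) → W = 71/2
  (0, 95/4) → W = 95/2
The feasible region is unbounded (it extends along (0, 1), (1, 7)), but W strictly increases along every unbounded feasible direction, so there is no improving ray and the minimum is attained at a vertex.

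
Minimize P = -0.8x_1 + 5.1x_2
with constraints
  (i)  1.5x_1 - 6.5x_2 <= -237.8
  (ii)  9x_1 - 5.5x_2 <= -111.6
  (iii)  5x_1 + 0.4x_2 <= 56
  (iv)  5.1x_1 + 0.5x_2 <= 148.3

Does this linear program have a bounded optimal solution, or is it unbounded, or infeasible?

unbounded

From the feasible point (13444/1655, 12730/331), moving in the direction (-6.5, -1.5) keeps every constraint satisfied while P decreases without bound.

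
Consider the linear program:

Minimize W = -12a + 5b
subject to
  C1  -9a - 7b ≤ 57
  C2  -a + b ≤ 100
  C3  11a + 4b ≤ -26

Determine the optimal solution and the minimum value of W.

a = 46/41, b = -393/41, minimum W = -2517/41

Feasible corners and W = -12a + 5b:
  (-757/16, 843/16) → W = 13299/16
  (46/41, -393/41) → W = -2517/41
  (-142/5, 358/5) → W = 3494/5

At the optimal vertex, -9a - 7b = 57 and 11a + 4b = -26.
Solving simultaneously gives a = 46/41, b = -393/41.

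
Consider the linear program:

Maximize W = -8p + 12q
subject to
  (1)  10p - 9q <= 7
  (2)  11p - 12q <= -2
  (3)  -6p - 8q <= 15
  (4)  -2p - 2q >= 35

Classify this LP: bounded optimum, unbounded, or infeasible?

From the feasible point (-125/2, 45), moving in the direction (-8, 6) keeps every constraint satisfied while W increases without bound.

unbounded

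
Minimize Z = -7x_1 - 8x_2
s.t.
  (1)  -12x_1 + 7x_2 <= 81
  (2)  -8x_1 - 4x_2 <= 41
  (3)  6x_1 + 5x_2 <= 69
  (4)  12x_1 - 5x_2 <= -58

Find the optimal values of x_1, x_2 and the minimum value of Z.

x_1 = -1/24, x_2 = 23/2, minimum Z = -2201/24

At the optimal vertex, -12x_1 + 7x_2 = 81 and 12x_1 - 5x_2 = -58.
Solving simultaneously gives x_1 = -1/24, x_2 = 23/2.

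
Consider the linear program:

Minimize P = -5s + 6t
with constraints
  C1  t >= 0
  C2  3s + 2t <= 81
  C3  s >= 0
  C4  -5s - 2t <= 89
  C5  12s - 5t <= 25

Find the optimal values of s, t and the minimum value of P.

Extreme points and P = -5s + 6t:
  (0, 0) → P = 0
  (25/12, 0) → P = -125/12
  (0, 81/2) → P = 243
  (35/3, 23) → P = 239/3

The optimum lies where t = 0 and 12s - 5t = 25.
Solving simultaneously gives s = 25/12, t = 0.

s = 25/12, t = 0, minimum P = -125/12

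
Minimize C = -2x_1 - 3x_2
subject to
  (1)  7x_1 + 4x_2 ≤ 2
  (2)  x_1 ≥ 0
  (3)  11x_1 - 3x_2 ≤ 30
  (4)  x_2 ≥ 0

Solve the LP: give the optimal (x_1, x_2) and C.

x_1 = 0, x_2 = 1/2, minimum C = -3/2

Extreme points and C = -2x_1 - 3x_2:
  (0, 1/2) → C = -3/2
  (2/7, 0) → C = -4/7
  (0, 0) → C = 0

The binding constraints are 7x_1 + 4x_2 = 2 and x_1 = 0.
Solving simultaneously gives x_1 = 0, x_2 = 1/2.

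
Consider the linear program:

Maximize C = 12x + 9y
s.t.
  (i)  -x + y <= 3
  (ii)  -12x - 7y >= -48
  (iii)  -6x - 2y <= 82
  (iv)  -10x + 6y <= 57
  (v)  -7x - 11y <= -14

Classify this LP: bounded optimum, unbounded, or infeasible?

Feasible corners and C = 12x + 9y:
  (27/19, 84/19) → C = 1080/19
  (-19/18, 35/18) → C = 29/6
  (430/83, -168/83) → C = 3648/83
The feasible region has finitely many vertices and no improving ray; the maximum is 1080/19 at (27/19, 84/19).

bounded optimum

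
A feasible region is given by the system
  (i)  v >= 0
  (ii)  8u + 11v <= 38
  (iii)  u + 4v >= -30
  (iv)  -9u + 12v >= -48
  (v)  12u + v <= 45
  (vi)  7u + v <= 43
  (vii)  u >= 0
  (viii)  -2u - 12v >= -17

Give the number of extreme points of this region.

5

Pairwise boundary intersections that survive every other constraint:
  (15/4, 0)
  (0, 0)
  (457/124, 24/31)
  (269/74, 30/37)
  (0, 17/12)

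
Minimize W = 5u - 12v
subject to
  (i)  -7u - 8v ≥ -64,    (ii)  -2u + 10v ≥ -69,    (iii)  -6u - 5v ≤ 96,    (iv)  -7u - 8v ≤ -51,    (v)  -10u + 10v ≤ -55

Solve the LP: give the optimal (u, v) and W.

u = 36/5, v = 17/10, minimum W = 78/5

Vertices and W = 5u - 12v:
  (596/43, -355/86) → W = 5110/43
  (36/5, 17/10) → W = 78/5
  (531/43, -381/86) → W = 4941/43
  (19/3, 5/6) → W = 65/3

The optimum lies where -7u - 8v = -64 and -10u + 10v = -55.
Solving simultaneously gives u = 36/5, v = 17/10.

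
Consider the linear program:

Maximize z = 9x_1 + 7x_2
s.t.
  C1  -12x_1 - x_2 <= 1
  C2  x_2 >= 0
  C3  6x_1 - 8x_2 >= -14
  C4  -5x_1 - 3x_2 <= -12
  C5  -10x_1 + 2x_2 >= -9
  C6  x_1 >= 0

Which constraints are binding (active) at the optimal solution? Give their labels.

Feasible corners and z = 9x_1 + 7x_2:
  (27/29, 71/29) → z = 740/29
  (25/17, 97/34) → z = 1129/34
  (51/40, 15/8) → z = 123/5

The maximum is at (25/17, 97/34). Substituting into each constraint, equality holds for C3 and C5; the remaining constraints have slack.

C3 and C5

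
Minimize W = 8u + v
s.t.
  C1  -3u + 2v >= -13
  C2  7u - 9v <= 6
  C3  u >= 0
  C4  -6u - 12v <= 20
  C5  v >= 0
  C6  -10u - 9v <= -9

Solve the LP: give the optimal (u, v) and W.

u = 0, v = 1, minimum W = 1

Extreme points and W = 8u + v:
  (105/13, 73/13) → W = 913/13
  (15/17, 1/51) → W = 361/51
  (0, 1) → W = 1
The feasible region is unbounded (it extends along (0, 1), (2, 3)), but W strictly increases along every unbounded feasible direction, so there is no improving ray and the minimum is attained at a vertex.

The optimum lies where u = 0 and -10u - 9v = -9.
Solving simultaneously gives u = 0, v = 1.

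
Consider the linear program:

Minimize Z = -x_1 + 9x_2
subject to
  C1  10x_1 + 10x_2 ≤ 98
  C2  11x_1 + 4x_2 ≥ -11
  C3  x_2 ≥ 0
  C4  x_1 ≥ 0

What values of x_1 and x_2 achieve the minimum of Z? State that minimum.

Feasible corners and Z = -x_1 + 9x_2:
  (49/5, 0) → Z = -49/5
  (0, 49/5) → Z = 441/5
  (0, 0) → Z = 0

At the optimal vertex, 10x_1 + 10x_2 = 98 and x_2 = 0.
Solving simultaneously gives x_1 = 49/5, x_2 = 0.

x_1 = 49/5, x_2 = 0, minimum Z = -49/5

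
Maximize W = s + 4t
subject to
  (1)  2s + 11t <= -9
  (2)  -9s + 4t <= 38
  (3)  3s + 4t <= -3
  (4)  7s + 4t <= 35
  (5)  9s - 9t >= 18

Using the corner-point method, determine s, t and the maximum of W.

s = 5/7, t = -9/7, maximum W = -31/7

The feasible region is unbounded (it extends along (-4, -9), (4, -7)), but W strictly decreases along every unbounded feasible direction, so there is no improving ray and the maximum is attained at a vertex.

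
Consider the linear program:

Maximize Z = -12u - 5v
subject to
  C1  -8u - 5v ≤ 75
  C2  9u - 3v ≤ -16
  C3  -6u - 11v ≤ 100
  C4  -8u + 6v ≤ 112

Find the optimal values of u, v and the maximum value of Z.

Corner points and Z = -12u - 5v:
  (-325/58, -175/29) → Z = 2825/29
  (-505/44, 37/11) → Z = 1330/11
  (-476/117, -268/39) → Z = 3244/39
  (8, 88/3) → Z = -728/3

u = -505/44, v = 37/11, maximum Z = 1330/11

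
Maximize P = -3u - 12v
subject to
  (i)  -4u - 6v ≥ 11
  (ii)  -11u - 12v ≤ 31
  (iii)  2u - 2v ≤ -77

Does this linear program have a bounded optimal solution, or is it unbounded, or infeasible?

infeasible

The boundaries -4u - 6v = 11 and -11u - 12v = 31 meet at (-3, 1/6), but that point violates 2u - 2v ≤ -77. Every candidate vertex is excluded by some other constraint, so the feasible region is empty.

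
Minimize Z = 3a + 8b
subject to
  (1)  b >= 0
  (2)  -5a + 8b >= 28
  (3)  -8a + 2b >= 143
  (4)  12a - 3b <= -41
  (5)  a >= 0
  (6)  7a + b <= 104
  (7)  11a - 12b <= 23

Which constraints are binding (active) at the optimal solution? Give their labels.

Corner points and Z = 3a + 8b:
  (0, 143/2) → Z = 572
  (65/22, 1833/22) → Z = 14859/22
  (0, 104) → Z = 832

The minimum is at (0, 143/2). Substituting into each constraint, equality holds for (3) and (5); the remaining constraints have slack.

(3) and (5)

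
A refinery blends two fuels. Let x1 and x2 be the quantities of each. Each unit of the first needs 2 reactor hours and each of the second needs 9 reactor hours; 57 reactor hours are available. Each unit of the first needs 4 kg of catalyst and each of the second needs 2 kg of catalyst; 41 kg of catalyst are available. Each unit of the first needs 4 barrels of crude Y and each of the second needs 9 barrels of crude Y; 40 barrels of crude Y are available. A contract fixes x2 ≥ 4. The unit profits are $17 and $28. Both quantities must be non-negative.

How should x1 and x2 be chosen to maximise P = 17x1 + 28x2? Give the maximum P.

Corner points and P = 17x1 + 28x2:
  (0, 40/9) → P = 1120/9
  (0, 4) → P = 112
  (1, 4) → P = 129

x1 = 1, x2 = 4, maximum P = 129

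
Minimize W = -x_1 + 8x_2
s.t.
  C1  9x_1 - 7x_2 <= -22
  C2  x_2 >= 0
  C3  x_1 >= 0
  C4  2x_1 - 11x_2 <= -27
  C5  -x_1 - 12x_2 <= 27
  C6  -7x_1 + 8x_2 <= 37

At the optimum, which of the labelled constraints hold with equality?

C1 and C3

Feasible corners and W = -x_1 + 8x_2:
  (0, 22/7) → W = 176/7
  (83/23, 179/23) → W = 1349/23
  (0, 37/8) → W = 37

The minimum is at (0, 22/7). Substituting into each constraint, equality holds for C1 and C3; the remaining constraints have slack.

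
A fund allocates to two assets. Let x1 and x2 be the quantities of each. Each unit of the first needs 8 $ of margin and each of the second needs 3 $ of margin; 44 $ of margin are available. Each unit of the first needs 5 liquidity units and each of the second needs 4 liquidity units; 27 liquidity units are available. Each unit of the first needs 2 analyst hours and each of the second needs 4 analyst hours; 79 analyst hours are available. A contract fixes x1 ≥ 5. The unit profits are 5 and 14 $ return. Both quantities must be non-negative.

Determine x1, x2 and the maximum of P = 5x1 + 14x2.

x1 = 5, x2 = 1/2, maximum P = 32

Corner points and P = 5x1 + 14x2:
  (27/5, 0) → P = 27
  (5, 0) → P = 25
  (5, 1/2) → P = 32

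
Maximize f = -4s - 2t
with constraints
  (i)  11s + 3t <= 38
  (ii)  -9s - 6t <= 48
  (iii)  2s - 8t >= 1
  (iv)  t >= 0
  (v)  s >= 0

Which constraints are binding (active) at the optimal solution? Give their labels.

Corner points and f = -4s - 2t:
  (307/94, 65/94) → f = -679/47
  (38/11, 0) → f = -152/11
  (1/2, 0) → f = -2

The maximum is at (1/2, 0). Substituting into each constraint, equality holds for (iii) and (iv); the remaining constraints have slack.

(iii) and (iv)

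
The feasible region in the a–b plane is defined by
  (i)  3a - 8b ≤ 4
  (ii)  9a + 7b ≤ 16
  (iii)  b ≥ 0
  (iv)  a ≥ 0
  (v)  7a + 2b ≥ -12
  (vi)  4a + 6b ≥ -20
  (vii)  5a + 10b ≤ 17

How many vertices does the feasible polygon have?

5

Intersecting each pair of boundary lines and keeping only the points that satisfy every inequality leaves:
  (52/31, 4/31)
  (4/3, 0)
  (41/55, 73/55)
  (0, 0)
  (0, 17/10)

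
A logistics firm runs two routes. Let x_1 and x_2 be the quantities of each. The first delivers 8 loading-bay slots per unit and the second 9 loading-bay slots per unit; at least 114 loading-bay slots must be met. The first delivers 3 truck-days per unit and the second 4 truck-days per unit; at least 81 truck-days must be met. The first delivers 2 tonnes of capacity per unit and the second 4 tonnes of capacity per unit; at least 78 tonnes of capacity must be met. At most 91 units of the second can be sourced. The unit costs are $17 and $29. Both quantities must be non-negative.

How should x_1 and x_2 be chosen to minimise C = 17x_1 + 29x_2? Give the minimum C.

x_1 = 3, x_2 = 18, minimum C = 573

Feasible corners and C = 17x_1 + 29x_2:
  (0, 81/4) → C = 2349/4
  (0, 91) → C = 2639
  (39, 0) → C = 663
  (3, 18) → C = 573
The feasible region is unbounded (it extends along (1, 0)), but C strictly increases along every unbounded feasible direction, so there is no improving ray and the minimum is attained at a vertex.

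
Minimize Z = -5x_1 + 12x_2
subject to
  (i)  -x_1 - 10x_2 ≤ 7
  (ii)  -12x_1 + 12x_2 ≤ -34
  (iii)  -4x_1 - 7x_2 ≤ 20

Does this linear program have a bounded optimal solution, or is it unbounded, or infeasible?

unbounded

From the feasible point (64/33, -59/66), moving in the direction (10, -1) keeps every constraint satisfied while Z decreases without bound.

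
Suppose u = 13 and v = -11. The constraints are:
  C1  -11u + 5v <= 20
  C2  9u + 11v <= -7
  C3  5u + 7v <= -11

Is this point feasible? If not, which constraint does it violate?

not feasible — violates C2

Constraint C2: 9u + 11v = -4, which is not ≤ -7. All other constraints are satisfied.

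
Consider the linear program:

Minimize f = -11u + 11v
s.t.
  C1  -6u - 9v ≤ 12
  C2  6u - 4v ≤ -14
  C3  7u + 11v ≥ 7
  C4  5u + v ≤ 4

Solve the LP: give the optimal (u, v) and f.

Vertices and f = -11u + 11v:
  (-65, 42) → f = 1177
  (-63/47, 70/47) → f = 1463/47
  (1/13, 47/13) → f = 506/13
The feasible region is unbounded (it extends along (-3, 2), (-1, 5)), but f strictly increases along every unbounded feasible direction, so there is no improving ray and the minimum is attained at a vertex.

u = -63/47, v = 70/47, minimum f = 1463/47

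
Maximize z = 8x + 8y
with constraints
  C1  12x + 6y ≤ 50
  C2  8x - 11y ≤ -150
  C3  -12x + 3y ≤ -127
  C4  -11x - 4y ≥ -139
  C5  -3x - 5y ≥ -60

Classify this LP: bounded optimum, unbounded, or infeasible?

infeasible

The boundaries 12x + 6y = 50 and 8x - 11y = -150 meet at (-35/18, 110/9), but that point violates -12x + 3y ≤ -127. Every candidate vertex is excluded by some other constraint, so the feasible region is empty.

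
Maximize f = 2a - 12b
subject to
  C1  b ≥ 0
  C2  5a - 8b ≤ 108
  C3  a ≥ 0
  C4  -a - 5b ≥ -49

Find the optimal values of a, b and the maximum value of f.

a = 108/5, b = 0, maximum f = 216/5

Feasible corners and f = 2a - 12b:
  (108/5, 0) → f = 216/5
  (0, 0) → f = 0
  (932/33, 137/33) → f = 20/3
  (0, 49/5) → f = -588/5

At the optimal vertex, b = 0 and 5a - 8b = 108.
Solving simultaneously gives a = 108/5, b = 0.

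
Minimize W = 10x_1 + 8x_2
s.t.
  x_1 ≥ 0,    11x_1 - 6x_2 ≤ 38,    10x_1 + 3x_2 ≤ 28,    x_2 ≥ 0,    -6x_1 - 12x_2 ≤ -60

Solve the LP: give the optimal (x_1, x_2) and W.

x_1 = 0, x_2 = 5, minimum W = 40

Vertices and W = 10x_1 + 8x_2:
  (0, 28/3) → W = 224/3
  (0, 5) → W = 40
  (26/17, 72/17) → W = 836/17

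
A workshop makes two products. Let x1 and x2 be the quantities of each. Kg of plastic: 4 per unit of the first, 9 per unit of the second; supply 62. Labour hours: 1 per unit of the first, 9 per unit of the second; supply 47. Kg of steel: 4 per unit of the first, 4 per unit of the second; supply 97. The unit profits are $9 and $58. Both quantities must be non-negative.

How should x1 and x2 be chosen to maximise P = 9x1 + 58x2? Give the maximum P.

At the optimal vertex, 4x1 + 9x2 = 62 and x1 + 9x2 = 47.
Solving simultaneously gives x1 = 5, x2 = 14/3.

x1 = 5, x2 = 14/3, maximum P = 947/3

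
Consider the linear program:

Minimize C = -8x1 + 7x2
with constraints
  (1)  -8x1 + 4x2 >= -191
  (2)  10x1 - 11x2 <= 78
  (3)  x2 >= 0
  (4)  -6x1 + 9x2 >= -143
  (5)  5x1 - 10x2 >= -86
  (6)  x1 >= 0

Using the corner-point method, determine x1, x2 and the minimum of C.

x1 = 1789/48, x2 = 643/24, minimum C = -885/8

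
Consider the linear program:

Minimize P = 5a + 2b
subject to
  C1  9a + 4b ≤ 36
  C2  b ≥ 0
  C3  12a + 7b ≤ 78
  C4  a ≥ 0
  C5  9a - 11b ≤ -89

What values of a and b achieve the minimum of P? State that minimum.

a = 0, b = 89/11, minimum P = 178/11

Extreme points and P = 5a + 2b:
  (0, 9) → P = 18
  (8/27, 25/3) → P = 490/27
  (0, 89/11) → P = 178/11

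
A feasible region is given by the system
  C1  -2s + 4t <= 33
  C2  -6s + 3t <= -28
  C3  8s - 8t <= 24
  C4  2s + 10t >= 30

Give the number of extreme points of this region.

Pairwise boundary intersections that survive every other constraint:
  (211/18, 127/9)
  (45/2, 39/2)
  (19/3, 10/3)

3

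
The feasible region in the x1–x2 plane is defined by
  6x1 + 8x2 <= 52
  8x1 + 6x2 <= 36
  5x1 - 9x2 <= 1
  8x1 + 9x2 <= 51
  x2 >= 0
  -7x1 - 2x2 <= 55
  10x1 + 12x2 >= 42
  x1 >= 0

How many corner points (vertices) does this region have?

Of the 28 pairwise boundary intersections, those satisfying every inequality are:
  (55/17, 86/51)
  (3/4, 5)
  (13/5, 4/3)
  (0, 17/3)
  (0, 7/2)

5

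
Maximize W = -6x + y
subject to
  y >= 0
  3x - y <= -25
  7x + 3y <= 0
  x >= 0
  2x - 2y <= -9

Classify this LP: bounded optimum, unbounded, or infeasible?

The boundaries y = 0 and 3x - y = -25 meet at (-25/3, 0), but that point violates x ≥ 0. Every candidate vertex is excluded by some other constraint, so the feasible region is empty.

infeasible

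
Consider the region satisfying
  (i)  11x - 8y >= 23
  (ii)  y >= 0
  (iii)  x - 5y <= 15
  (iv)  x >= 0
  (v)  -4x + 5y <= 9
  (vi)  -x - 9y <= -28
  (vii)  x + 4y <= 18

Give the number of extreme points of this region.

Of the 21 pairwise boundary intersections, those satisfying every inequality are:
  (431/107, 285/107)
  (59/13, 175/52)
  (10, 2)

3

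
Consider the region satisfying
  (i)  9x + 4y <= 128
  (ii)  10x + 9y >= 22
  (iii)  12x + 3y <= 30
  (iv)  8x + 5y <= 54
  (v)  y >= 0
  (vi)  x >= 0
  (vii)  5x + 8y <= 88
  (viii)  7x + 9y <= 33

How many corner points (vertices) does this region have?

Pairwise boundary intersections that survive every other constraint:
  (11/5, 0)
  (0, 22/9)
  (5/2, 0)
  (57/29, 62/29)
  (0, 11/3)

5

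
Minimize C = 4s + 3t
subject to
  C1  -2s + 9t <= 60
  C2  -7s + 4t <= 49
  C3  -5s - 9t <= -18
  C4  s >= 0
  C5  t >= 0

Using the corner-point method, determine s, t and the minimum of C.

s = 0, t = 2, minimum C = 6

Corner points and C = 4s + 3t:
  (0, 20/3) → C = 20
  (0, 2) → C = 6
  (18/5, 0) → C = 72/5
The feasible region is unbounded (it extends along (9, 2), (1, 0)), but C strictly increases along every unbounded feasible direction, so there is no improving ray and the minimum is attained at a vertex.

The binding constraints are -5s - 9t = -18 and s = 0.
Solving simultaneously gives s = 0, t = 2.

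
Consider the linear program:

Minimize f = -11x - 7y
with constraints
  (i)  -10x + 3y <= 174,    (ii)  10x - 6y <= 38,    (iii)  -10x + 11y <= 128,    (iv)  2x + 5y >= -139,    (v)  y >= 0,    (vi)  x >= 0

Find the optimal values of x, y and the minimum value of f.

x = 593/25, y = 166/5, minimum f = -12333/25

Feasible corners and f = -11x - 7y:
  (593/25, 166/5) → f = -12333/25
  (19/5, 0) → f = -209/5
  (0, 128/11) → f = -896/11
  (0, 0) → f = 0

The binding constraints are 10x - 6y = 38 and -10x + 11y = 128.
Solving simultaneously gives x = 593/25, y = 166/5.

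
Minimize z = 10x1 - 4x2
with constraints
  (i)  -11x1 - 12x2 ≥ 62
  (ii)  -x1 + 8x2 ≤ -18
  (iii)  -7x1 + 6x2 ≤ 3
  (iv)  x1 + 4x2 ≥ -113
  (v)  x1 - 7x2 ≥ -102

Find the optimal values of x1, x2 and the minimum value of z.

x1 = -345/17, x2 = -394/17, minimum z = -1874/17

Corner points and z = 10x1 - 4x2:
  (-68/25, -401/150) → z = -1238/75
  (277/8, -1181/32) → z = 3951/8
  (-345/17, -394/17) → z = -1874/17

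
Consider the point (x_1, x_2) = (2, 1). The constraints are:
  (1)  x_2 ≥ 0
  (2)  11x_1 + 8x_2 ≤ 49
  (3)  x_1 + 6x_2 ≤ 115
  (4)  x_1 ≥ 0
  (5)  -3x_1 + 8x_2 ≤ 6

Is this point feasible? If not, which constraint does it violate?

(1): 1 ≥ 0 ✓
(2): 30 ≤ 49 ✓
(3): 8 ≤ 115 ✓
(4): 2 ≥ 0 ✓
(5): 2 ≤ 6 ✓

feasible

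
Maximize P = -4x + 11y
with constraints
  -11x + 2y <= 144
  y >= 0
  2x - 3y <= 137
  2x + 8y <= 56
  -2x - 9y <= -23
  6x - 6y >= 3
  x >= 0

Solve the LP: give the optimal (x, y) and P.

x = 6, y = 11/2, maximum P = 73/2

Extreme points and P = -4x + 11y:
  (28, 0) → P = -112
  (23/2, 0) → P = -46
  (6, 11/2) → P = 73/2
  (5/2, 2) → P = 12

The binding constraints are 2x + 8y = 56 and 6x - 6y = 3.
Solving simultaneously gives x = 6, y = 11/2.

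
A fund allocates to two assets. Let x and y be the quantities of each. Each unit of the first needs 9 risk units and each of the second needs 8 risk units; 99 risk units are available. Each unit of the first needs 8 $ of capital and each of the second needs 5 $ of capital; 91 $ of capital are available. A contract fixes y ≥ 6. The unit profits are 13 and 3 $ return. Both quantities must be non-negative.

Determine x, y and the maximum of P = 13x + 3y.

Extreme points and P = 13x + 3y:
  (0, 99/8) → P = 297/8
  (0, 6) → P = 18
  (17/3, 6) → P = 275/3

The binding constraints are 9x + 8y = 99 and y = 6.
Solving simultaneously gives x = 17/3, y = 6.

x = 17/3, y = 6, maximum P = 275/3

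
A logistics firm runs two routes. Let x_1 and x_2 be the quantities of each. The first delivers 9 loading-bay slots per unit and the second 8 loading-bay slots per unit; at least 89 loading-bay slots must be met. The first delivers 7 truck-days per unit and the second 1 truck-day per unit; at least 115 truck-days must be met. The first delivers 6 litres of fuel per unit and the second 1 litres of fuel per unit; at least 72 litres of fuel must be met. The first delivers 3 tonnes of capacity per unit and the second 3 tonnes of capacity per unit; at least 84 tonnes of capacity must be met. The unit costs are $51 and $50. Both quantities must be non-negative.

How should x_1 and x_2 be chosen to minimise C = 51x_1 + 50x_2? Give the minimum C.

x_1 = 29/2, x_2 = 27/2, minimum C = 2829/2

Extreme points and C = 51x_1 + 50x_2:
  (0, 115) → C = 5750
  (28, 0) → C = 1428
  (29/2, 27/2) → C = 2829/2
The feasible region is unbounded (it extends along (0, 1), (1, 0)), but C strictly increases along every unbounded feasible direction, so there is no improving ray and the minimum is attained at a vertex.

The optimum lies where 7x_1 + x_2 = 115 and 3x_1 + 3x_2 = 84.
Solving simultaneously gives x_1 = 29/2, x_2 = 27/2.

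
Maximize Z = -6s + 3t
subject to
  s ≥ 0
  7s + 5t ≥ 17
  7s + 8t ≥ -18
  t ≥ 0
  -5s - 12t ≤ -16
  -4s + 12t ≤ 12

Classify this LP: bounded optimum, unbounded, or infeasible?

bounded optimum

Feasible corners and Z = -6s + 3t:
  (124/59, 27/59) → Z = -663/59
  (18/13, 19/13) → Z = -51/13
  (16/5, 0) → Z = -96/5
The feasible region has finitely many vertices and no improving ray; the maximum is -51/13 at (18/13, 19/13).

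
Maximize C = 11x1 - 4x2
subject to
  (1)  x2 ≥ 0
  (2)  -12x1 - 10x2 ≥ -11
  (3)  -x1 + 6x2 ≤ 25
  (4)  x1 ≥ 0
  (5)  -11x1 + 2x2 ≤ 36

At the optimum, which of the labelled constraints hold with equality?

Corner points and C = 11x1 - 4x2:
  (11/12, 0) → C = 121/12
  (0, 0) → C = 0
  (0, 11/10) → C = -22/5

The maximum is at (11/12, 0). Substituting into each constraint, equality holds for (1) and (2); the remaining constraints have slack.

(1) and (2)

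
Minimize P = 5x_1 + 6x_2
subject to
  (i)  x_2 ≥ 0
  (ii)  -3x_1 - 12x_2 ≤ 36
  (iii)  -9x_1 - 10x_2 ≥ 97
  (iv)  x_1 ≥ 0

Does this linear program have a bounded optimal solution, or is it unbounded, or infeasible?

infeasible

The boundaries x_2 = 0 and -3x_1 - 12x_2 = 36 meet at (-12, 0), but that point violates x_1 ≥ 0. Every candidate vertex is excluded by some other constraint, so the feasible region is empty.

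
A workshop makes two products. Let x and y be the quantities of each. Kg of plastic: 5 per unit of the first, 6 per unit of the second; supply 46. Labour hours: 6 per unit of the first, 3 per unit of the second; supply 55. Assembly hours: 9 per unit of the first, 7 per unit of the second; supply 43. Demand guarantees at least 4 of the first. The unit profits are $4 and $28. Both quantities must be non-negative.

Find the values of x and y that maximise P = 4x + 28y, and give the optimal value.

x = 4, y = 1, maximum P = 44

Corner points and P = 4x + 28y:
  (43/9, 0) → P = 172/9
  (4, 0) → P = 16
  (4, 1) → P = 44

At the optimal vertex, 9x + 7y = 43 and x = 4.
Solving simultaneously gives x = 4, y = 1.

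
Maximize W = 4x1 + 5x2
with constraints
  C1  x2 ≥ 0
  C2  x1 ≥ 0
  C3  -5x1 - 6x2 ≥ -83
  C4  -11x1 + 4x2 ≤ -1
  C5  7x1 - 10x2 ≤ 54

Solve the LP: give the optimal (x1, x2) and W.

x1 = 169/43, x2 = 454/43, maximum W = 2946/43

Corner points and W = 4x1 + 5x2:
  (1/11, 0) → W = 4/11
  (54/7, 0) → W = 216/7
  (169/43, 454/43) → W = 2946/43
  (577/46, 311/92) → W = 6171/92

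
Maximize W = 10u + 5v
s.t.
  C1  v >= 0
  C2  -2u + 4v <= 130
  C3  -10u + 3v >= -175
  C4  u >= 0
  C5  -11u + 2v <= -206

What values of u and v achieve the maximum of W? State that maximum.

u = 545/17, v = 825/17, maximum W = 9575/17

Vertices and W = 10u + 5v:
  (545/17, 825/17) → W = 9575/17
  (271/10, 921/20) → W = 2005/4
  (268/13, 135/13) → W = 3355/13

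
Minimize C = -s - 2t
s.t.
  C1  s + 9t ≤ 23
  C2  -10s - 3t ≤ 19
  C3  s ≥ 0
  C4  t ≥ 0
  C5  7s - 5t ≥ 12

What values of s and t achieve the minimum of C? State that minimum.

Vertices and C = -s - 2t:
  (23, 0) → C = -23
  (223/68, 149/68) → C = -521/68
  (12/7, 0) → C = -12/7

The optimum lies where s + 9t = 23 and t = 0.
Solving simultaneously gives s = 23, t = 0.

s = 23, t = 0, minimum C = -23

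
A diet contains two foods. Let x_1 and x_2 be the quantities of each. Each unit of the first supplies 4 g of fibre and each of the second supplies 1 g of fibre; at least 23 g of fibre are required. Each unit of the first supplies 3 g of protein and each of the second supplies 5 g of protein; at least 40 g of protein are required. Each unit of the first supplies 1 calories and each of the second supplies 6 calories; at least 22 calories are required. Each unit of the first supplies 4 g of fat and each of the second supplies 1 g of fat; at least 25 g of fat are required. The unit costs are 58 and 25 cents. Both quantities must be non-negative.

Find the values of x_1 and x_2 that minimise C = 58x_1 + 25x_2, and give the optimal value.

Feasible corners and C = 58x_1 + 25x_2:
  (0, 25) → C = 625
  (22, 0) → C = 1276
  (10, 2) → C = 630
  (5, 5) → C = 415
The feasible region is unbounded (it extends along (0, 1), (1, 0)), but C strictly increases along every unbounded feasible direction, so there is no improving ray and the minimum is attained at a vertex.

The binding constraints are 3x_1 + 5x_2 = 40 and 4x_1 + x_2 = 25.
Solving simultaneously gives x_1 = 5, x_2 = 5.

x_1 = 5, x_2 = 5, minimum C = 415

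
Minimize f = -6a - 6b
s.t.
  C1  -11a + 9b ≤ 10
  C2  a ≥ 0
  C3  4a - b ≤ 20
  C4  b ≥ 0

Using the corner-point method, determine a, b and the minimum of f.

Feasible corners and f = -6a - 6b:
  (0, 10/9) → f = -20/3
  (38/5, 52/5) → f = -108
  (0, 0) → f = 0
  (5, 0) → f = -30

a = 38/5, b = 52/5, minimum f = -108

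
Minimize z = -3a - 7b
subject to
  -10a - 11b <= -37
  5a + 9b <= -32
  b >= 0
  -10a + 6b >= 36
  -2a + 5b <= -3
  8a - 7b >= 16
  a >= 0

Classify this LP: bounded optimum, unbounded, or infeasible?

infeasible

The boundaries 8a - 7b = 16 and a = 0 meet at (0, -16/7), but that point violates -10a - 11b ≤ -37. Every candidate vertex is excluded by some other constraint, so the feasible region is empty.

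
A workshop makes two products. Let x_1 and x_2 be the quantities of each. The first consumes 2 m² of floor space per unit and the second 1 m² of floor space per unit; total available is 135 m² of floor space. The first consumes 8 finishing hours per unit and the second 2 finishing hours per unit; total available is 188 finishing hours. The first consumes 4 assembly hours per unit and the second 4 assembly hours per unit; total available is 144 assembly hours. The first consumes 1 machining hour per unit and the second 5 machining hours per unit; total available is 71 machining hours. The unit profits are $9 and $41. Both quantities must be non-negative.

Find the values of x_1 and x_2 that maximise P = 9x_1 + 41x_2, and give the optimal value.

x_1 = 21, x_2 = 10, maximum P = 599

Vertices and P = 9x_1 + 41x_2:
  (0, 0) → P = 0
  (0, 71/5) → P = 2911/5
  (47/2, 0) → P = 423/2
  (21, 10) → P = 599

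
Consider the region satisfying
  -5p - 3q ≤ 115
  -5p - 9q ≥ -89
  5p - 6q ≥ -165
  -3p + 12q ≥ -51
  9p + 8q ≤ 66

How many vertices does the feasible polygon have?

5

Pairwise boundary intersections that survive every other constraint:
  (-79/3, 50/9)
  (-409/23, -200/23)
  (-317/25, 254/15)
  (-118/41, 471/41)
  (100/11, -87/44)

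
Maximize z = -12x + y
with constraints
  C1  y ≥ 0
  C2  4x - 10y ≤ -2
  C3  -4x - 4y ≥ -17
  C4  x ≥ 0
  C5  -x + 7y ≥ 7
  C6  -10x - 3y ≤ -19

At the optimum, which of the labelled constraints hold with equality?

C3 and C6

Feasible corners and z = -12x + y:
  (91/32, 45/32) → z = -1047/32
  (25/28, 47/14) → z = -103/14
  (112/73, 89/73) → z = -1255/73

The maximum is at (25/28, 47/14). Substituting into each constraint, equality holds for C3 and C6; the remaining constraints have slack.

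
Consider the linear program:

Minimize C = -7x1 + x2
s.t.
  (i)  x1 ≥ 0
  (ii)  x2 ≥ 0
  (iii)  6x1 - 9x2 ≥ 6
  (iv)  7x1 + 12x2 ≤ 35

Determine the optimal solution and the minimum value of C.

x1 = 5, x2 = 0, minimum C = -35

Feasible corners and C = -7x1 + x2:
  (1, 0) → C = -7
  (5, 0) → C = -35
  (43/15, 56/45) → C = -847/45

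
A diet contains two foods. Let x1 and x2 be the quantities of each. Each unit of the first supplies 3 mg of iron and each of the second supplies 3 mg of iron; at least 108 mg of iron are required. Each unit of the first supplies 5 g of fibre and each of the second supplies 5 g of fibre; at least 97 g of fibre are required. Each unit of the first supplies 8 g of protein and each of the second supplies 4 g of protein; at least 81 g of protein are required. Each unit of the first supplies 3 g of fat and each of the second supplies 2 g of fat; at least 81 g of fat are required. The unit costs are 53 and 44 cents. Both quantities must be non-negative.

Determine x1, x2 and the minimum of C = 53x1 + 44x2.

Feasible corners and C = 53x1 + 44x2:
  (0, 81/2) → C = 1782
  (36, 0) → C = 1908
  (9, 27) → C = 1665
The feasible region is unbounded (it extends along (0, 1), (1, 0)), but C strictly increases along every unbounded feasible direction, so there is no improving ray and the minimum is attained at a vertex.

x1 = 9, x2 = 27, minimum C = 1665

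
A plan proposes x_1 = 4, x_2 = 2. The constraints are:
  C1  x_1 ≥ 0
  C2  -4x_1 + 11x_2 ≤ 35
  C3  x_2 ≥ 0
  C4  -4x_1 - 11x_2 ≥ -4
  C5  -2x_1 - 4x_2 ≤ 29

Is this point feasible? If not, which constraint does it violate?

not feasible — violates C4

Constraint C4: -4x_1 - 11x_2 = -38, which is not ≥ -4. All other constraints are satisfied.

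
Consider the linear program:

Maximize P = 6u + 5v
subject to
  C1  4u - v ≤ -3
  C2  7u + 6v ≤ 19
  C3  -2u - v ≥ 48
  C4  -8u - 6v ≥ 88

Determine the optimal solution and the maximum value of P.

u = -107, v = 128, maximum P = -2

Vertices and P = 6u + 5v:
  (-17/2, -31) → P = -206
  (-107, 128) → P = -2
  (-50, 52) → P = -40
The feasible region is unbounded (it extends along (-6, 7), (-1, -4)), but P strictly decreases along every unbounded feasible direction, so there is no improving ray and the maximum is attained at a vertex.

At the optimal vertex, 7u + 6v = 19 and -8u - 6v = 88.
Solving simultaneously gives u = -107, v = 128.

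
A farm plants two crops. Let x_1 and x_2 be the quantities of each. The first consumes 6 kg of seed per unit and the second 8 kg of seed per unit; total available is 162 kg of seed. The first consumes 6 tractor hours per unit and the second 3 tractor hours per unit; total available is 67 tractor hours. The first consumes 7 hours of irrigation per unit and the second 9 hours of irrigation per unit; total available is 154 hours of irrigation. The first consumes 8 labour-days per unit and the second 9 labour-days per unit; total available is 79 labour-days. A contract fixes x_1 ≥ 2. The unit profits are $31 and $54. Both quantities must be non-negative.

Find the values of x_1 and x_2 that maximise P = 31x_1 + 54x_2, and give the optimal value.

Extreme points and P = 31x_1 + 54x_2:
  (79/8, 0) → P = 2449/8
  (2, 0) → P = 62
  (2, 7) → P = 440

x_1 = 2, x_2 = 7, maximum P = 440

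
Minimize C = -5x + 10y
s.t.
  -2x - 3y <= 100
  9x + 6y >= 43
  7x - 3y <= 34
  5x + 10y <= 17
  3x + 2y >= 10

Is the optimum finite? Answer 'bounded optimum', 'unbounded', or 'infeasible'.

infeasible

The boundaries -2x - 3y = 100 and 9x + 6y = 43 meet at (243/5, -986/15), but that point violates 7x - 3y ≤ 34. Every candidate vertex is excluded by some other constraint, so the feasible region is empty.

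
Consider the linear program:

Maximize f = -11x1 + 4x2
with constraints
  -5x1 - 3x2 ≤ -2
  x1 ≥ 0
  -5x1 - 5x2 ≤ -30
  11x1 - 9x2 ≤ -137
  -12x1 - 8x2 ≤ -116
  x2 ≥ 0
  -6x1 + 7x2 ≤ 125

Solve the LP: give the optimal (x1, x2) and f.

Extreme points and f = -11x1 + 4x2:
  (0, 137/9) → f = 548/9
  (0, 125/7) → f = 500/7
  (166/23, 553/23) → f = 386/23

x1 = 0, x2 = 125/7, maximum f = 500/7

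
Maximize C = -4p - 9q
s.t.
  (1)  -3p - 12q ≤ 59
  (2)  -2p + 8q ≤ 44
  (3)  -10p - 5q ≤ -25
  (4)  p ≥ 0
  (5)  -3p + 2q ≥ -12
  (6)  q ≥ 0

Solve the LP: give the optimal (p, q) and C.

Corner points and C = -4p - 9q:
  (0, 11/2) → C = -99/2
  (46/5, 39/5) → C = -107
  (0, 5) → C = -45
  (5/2, 0) → C = -10
  (4, 0) → C = -16

The binding constraints are -10p - 5q = -25 and q = 0.
Solving simultaneously gives p = 5/2, q = 0.

p = 5/2, q = 0, maximum C = -10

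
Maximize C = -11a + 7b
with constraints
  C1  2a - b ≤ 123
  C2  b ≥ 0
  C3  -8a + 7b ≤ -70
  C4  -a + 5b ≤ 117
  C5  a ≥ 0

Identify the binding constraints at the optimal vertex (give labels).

C2 and C3

Vertices and C = -11a + 7b:
  (123/2, 0) → C = -1353/2
  (244/3, 119/3) → C = -617
  (35/4, 0) → C = -385/4
  (1169/33, 1006/33) → C = -1939/11

The maximum is at (35/4, 0). Substituting into each constraint, equality holds for C2 and C3; the remaining constraints have slack.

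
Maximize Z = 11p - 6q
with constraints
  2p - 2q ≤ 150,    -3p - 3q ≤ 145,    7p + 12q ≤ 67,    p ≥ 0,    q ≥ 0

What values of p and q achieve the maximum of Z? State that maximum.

p = 67/7, q = 0, maximum Z = 737/7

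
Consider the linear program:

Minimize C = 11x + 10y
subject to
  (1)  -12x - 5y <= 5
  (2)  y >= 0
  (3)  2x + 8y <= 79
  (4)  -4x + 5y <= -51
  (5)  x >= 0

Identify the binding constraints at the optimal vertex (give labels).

Feasible corners and C = 11x + 10y:
  (79/2, 0) → C = 869/2
  (51/4, 0) → C = 561/4
  (803/42, 107/21) → C = 10973/42

The minimum is at (51/4, 0). Substituting into each constraint, equality holds for (2) and (4); the remaining constraints have slack.

(2) and (4)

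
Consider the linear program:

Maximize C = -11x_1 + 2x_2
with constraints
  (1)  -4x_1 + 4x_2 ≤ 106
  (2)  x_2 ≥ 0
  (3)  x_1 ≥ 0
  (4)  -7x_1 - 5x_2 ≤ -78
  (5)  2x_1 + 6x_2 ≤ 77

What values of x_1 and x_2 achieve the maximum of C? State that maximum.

x_1 = 83/32, x_2 = 383/32, maximum C = -147/32

Vertices and C = -11x_1 + 2x_2:
  (78/7, 0) → C = -858/7
  (77/2, 0) → C = -847/2
  (83/32, 383/32) → C = -147/32

At the optimal vertex, -7x_1 - 5x_2 = -78 and 2x_1 + 6x_2 = 77.
Solving simultaneously gives x_1 = 83/32, x_2 = 383/32.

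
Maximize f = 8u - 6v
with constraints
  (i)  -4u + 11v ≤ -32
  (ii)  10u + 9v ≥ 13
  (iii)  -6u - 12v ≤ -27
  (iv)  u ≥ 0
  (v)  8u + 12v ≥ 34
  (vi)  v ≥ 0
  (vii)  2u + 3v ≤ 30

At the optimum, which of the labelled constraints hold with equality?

Corner points and f = 8u - 6v:
  (8, 0) → f = 64
  (213/17, 28/17) → f = 1536/17
  (15, 0) → f = 120

The maximum is at (15, 0). Substituting into each constraint, equality holds for (vi) and (vii); the remaining constraints have slack.

(vi) and (vii)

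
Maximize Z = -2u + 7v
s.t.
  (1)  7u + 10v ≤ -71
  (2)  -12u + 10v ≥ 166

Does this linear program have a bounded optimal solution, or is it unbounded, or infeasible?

unbounded

From the feasible point (-237/19, 31/19), moving in the direction (-10, 7) keeps every constraint satisfied while Z increases without bound.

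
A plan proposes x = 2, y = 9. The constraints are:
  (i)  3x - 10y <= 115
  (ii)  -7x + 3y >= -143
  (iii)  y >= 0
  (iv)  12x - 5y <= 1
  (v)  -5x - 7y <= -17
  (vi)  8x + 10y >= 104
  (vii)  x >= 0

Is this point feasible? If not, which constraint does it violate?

(i): -84 ≤ 115 ✓
(ii): 13 ≥ -143 ✓
(iii): 9 ≥ 0 ✓
(iv): -21 ≤ 1 ✓
(v): -73 ≤ -17 ✓
(vi): 106 ≥ 104 ✓
(vii): 2 ≥ 0 ✓

feasible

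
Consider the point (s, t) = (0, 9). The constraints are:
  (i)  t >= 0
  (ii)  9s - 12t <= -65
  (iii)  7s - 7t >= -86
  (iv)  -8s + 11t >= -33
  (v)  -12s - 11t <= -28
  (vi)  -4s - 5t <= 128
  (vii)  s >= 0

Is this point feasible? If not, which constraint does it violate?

(i): 9 ≥ 0 ✓
(ii): -108 ≤ -65 ✓
(iii): -63 ≥ -86 ✓
(iv): 99 ≥ -33 ✓
(v): -99 ≤ -28 ✓
(vi): -45 ≤ 128 ✓
(vii): 0 ≥ 0 ✓

feasible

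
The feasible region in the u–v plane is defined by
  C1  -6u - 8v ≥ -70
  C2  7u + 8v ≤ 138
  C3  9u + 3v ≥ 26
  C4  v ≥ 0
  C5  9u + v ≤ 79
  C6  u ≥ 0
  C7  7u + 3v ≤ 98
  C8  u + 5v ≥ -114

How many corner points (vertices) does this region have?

Pairwise boundary intersections that survive every other constraint:
  (281/33, 26/11)
  (0, 35/4)
  (26/9, 0)
  (0, 26/3)
  (79/9, 0)

5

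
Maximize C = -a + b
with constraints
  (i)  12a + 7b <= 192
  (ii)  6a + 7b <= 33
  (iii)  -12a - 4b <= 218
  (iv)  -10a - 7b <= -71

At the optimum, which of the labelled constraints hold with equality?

Extreme points and C = -a + b:
  (53/2, -18) → C = -89/2
  (121/2, -534/7) → C = -1915/14
  (19/2, -24/7) → C = -181/14

The maximum is at (19/2, -24/7). Substituting into each constraint, equality holds for (ii) and (iv); the remaining constraints have slack.

(ii) and (iv)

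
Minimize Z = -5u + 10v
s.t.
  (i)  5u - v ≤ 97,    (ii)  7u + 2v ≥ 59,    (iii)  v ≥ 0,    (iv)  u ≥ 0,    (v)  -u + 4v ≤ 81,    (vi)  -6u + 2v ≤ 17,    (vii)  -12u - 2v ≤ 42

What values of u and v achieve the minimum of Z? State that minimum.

u = 97/5, v = 0, minimum Z = -97

Vertices and Z = -5u + 10v:
  (97/5, 0) → Z = -97
  (469/19, 502/19) → Z = 2675/19
  (59/7, 0) → Z = -295/7
  (42/13, 473/26) → Z = 2155/13
  (47/11, 469/22) → Z = 2110/11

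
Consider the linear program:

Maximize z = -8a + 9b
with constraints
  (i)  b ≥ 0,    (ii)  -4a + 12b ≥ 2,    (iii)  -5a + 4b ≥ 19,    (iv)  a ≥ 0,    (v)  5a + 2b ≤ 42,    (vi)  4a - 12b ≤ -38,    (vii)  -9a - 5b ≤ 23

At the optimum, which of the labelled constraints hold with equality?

Corner points and z = -8a + 9b:
  (0, 19/4) → z = 171/4
  (13/3, 61/6) → z = 341/6
  (0, 21) → z = 189

The maximum is at (0, 21). Substituting into each constraint, equality holds for (iv) and (v); the remaining constraints have slack.

(iv) and (v)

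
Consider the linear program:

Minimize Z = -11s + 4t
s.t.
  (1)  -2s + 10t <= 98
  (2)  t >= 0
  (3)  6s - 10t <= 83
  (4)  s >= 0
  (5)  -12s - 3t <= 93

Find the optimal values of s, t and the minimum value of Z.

s = 181/4, t = 377/20, minimum Z = -8447/20

Vertices and Z = -11s + 4t:
  (181/4, 377/20) → Z = -8447/20
  (0, 49/5) → Z = 196/5
  (83/6, 0) → Z = -913/6
  (0, 0) → Z = 0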